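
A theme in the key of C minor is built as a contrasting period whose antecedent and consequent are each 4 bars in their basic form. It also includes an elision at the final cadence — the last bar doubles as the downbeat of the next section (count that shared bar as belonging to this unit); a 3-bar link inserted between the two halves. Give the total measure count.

Basic contrasting period: 4 + 4 = 8 bars.
8 (basic form) + 3 (link) = 11.
The elision shares a bar with the next section but does not change this unit's count.

11 measures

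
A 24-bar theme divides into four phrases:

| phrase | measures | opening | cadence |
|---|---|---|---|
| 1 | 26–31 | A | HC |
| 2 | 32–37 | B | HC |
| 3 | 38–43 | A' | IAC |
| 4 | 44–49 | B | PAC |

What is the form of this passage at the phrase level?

parallel double period

Four phrases in two halves: the first half (mm. 26–37) ends with a half cadence, the second (measures 38-49) with a perfect authentic cadence — a large antecedent–consequent pair, i.e. a double period.
Phrase 3 begins with the same material as phrase 1, making it parallel.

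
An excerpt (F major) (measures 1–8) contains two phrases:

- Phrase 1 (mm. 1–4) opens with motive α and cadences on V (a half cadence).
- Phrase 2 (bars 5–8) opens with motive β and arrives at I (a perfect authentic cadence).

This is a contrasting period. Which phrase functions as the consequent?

phrase 2

The phrase ending with the weaker cadence (half cadence) is the antecedent; the one ending more conclusively (perfect authentic cadence) is the consequent. The consequent is phrase 2.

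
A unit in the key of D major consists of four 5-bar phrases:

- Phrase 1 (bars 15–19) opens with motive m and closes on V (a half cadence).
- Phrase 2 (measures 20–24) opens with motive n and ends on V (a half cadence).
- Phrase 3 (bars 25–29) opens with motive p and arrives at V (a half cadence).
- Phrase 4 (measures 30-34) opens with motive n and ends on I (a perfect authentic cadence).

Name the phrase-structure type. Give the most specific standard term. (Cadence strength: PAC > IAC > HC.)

Four phrases in two halves: the first half (mm. 15–24) ends with a half cadence, the second (bars 25–34) with a perfect authentic cadence — a large antecedent–consequent pair, i.e. a double period.
Phrase 3 begins with different material from phrase 1, making it contrasting.

contrasting double period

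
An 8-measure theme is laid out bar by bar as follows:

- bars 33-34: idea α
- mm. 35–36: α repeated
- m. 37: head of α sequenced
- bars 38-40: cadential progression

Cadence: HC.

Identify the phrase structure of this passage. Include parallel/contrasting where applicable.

sentence

Basic idea (measures 33-34) + its repetition (measures 35–36) form the presentation; fragmentation and cadence (mm. 37–40) form the continuation — the 8-bar whole is a sentence.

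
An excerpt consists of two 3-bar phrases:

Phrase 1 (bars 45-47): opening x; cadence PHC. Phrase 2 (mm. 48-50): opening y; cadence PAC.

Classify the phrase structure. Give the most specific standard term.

Phrase 1 ends with a Phrygian half cadence (weaker) and phrase 2 with a perfect authentic cadence (stronger): antecedent + consequent = a period.
The two phrases open with different material (x / y), so the period is contrasting.

contrasting period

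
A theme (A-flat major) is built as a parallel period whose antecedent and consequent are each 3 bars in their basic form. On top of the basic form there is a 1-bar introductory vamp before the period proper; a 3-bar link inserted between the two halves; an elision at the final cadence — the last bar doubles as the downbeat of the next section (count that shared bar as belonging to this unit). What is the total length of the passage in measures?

10 measures

Basic parallel period: 3 + 3 = 6 bars.
6 (basic form) + 1 (introduction) + 3 (link) = 10.
The elision shares a bar with the next section but does not change this unit's count.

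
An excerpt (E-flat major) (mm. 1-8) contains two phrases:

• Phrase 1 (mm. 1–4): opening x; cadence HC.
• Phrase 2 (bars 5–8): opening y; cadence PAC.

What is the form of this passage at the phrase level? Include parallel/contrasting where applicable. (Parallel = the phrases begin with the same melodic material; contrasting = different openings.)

Phrase 1 ends with a half cadence (weaker) and phrase 2 with a perfect authentic cadence (stronger): antecedent + consequent = a period.
The two phrases open with different material (x / y), so the period is contrasting.

contrasting period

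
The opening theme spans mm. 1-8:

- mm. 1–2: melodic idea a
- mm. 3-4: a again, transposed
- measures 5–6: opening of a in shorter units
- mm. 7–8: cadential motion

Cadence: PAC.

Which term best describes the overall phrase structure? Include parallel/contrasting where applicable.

Basic idea (mm. 1–2) + its repetition (mm. 3–4) form the presentation; fragmentation and cadence (mm. 5–8) form the continuation — the 8-bar whole is a sentence.

sentence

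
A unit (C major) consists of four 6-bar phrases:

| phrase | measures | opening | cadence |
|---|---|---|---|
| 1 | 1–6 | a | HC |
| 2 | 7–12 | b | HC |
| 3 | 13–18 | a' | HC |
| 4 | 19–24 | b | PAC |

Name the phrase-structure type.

Four phrases in two halves: the first half (mm. 1–12) ends with a half cadence, the second (bars 13–24) with a perfect authentic cadence — a large antecedent–consequent pair, i.e. a double period.
Phrase 3 begins with the same material as phrase 1, making it parallel.

parallel double period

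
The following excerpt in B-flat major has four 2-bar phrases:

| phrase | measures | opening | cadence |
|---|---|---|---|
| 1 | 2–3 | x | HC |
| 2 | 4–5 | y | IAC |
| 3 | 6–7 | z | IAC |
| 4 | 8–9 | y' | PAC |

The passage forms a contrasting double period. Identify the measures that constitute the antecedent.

In a double period the four phrases pair into a large antecedent (phrases 1–2, ending imperfect authentic cadence) and a large consequent (phrases 3–4, ending perfect authentic cadence). The antecedent spans mm. 2-5.

measures 2–5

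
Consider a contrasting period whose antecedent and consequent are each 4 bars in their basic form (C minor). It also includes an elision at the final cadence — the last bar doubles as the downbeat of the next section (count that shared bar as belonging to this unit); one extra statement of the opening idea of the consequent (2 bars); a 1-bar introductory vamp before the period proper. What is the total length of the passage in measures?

Basic contrasting period: 4 + 4 = 8 bars.
8 (basic form) + 2 (extra statement) + 1 (introduction) = 11.
The elision shares a bar with the next section but does not change this unit's count.

11 measures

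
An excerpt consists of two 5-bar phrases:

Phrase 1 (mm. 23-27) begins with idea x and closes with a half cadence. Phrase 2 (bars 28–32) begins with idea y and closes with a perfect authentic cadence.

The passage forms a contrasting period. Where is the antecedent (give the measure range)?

measures 23–27

The antecedent is the phrase ending with the weaker cadence (half cadence, phrase 1) and the consequent the one ending more conclusively (perfect authentic cadence, phrase 2); the antecedent is measures 23–27.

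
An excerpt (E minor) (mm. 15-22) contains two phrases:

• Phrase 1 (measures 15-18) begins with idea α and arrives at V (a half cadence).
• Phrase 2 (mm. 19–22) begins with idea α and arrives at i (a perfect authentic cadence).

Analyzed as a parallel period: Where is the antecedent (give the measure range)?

The antecedent is the phrase ending with the weaker cadence (half cadence, phrase 1) and the consequent the one ending more conclusively (perfect authentic cadence, phrase 2); the antecedent is mm. 15–18.

measures 15–18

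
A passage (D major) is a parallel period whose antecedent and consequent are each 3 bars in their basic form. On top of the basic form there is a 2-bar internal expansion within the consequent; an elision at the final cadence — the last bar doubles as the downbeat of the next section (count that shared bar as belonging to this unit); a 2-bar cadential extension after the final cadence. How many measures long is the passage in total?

10 measures

Basic parallel period: 3 + 3 = 6 bars.
6 (basic form) + 2 (internal expansion) + 2 (cadential extension) = 10.
The elision shares a bar with the next section but does not change this unit's count.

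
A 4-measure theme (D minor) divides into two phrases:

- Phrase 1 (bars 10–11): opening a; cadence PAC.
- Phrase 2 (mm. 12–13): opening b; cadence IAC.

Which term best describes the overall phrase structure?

The second phrase closes with an imperfect authentic cadence, which is not stronger than the first phrase's perfect authentic cadence; without a weak→strong cadential pair there is no antecedent–consequent relationship, so this is a phrase group rather than a period.

phrase group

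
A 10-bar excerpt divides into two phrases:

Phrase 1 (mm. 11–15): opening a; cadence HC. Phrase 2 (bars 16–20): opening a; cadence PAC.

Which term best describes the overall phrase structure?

parallel period

Phrase 1 ends with a half cadence (weaker) and phrase 2 with a perfect authentic cadence (stronger): antecedent + consequent = a period.
The two phrases open with the same material (a / a), so the period is parallel.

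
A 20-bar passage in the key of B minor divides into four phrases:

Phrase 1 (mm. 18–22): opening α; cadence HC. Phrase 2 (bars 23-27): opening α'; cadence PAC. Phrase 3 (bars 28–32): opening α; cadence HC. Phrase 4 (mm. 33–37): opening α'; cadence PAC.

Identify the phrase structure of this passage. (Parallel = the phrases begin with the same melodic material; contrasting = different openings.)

The cadence pattern HC–PAC–HC–PAC is weak–strong twice, and phrases 3–4 restate phrases 1–2: a period heard twice, not a double period (which would end weakly at phrase 2).

repeated period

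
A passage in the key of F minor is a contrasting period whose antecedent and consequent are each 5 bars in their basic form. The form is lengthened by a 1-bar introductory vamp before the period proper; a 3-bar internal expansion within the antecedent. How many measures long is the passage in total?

14 measures

Basic contrasting period: 5 + 5 = 10 bars.
10 (basic form) + 1 (introduction) + 3 (internal expansion) = 14.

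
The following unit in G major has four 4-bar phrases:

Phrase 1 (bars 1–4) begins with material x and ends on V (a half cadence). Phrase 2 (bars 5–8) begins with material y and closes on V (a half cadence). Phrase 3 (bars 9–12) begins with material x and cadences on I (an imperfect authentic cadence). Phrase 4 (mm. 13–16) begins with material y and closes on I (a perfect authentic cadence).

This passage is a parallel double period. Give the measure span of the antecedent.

measures 1–8

In a double period the four phrases pair into a large antecedent (phrases 1–2, ending half cadence) and a large consequent (phrases 3–4, ending perfect authentic cadence). The antecedent spans bars 1–8.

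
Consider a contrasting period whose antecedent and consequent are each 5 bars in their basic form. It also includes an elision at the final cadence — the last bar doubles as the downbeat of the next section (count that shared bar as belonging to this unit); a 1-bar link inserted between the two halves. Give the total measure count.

Basic contrasting period: 5 + 5 = 10 bars.
10 (basic form) + 1 (link) = 11.
The elision shares a bar with the next section but does not change this unit's count.

11 measures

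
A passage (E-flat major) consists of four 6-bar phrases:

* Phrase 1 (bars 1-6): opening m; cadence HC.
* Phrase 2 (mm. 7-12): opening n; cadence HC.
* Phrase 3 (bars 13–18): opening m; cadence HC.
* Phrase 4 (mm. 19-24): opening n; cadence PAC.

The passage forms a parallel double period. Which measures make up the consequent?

measures 13–24

In a double period the four phrases pair into a large antecedent (phrases 1–2, ending half cadence) and a large consequent (phrases 3–4, ending perfect authentic cadence). The consequent spans bars 13–24.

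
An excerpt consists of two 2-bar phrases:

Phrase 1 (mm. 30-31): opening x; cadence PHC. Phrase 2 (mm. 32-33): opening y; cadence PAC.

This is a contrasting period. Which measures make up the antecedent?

The phrase ending with the weaker cadence (Phrygian half cadence) is the antecedent; the one ending more conclusively (perfect authentic cadence) is the consequent. The antecedent is measures 30–31.

measures 30–31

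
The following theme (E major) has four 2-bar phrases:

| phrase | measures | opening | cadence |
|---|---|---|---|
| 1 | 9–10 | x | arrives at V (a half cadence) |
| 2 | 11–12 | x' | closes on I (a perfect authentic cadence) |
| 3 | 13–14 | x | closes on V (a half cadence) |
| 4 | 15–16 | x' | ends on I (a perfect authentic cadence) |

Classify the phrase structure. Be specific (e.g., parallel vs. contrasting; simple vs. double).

repeated period

The cadence pattern HC–PAC–HC–PAC is weak–strong twice, and phrases 3–4 restate phrases 1–2: a period heard twice, not a double period (which would end weakly at phrase 2).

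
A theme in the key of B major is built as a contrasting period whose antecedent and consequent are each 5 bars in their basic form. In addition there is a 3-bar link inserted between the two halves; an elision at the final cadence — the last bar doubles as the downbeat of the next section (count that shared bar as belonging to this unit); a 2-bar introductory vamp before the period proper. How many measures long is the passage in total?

15 measures

Basic contrasting period: 5 + 5 = 10 bars.
10 (basic form) + 3 (link) + 2 (introduction) = 15.
The elision shares a bar with the next section but does not change this unit's count.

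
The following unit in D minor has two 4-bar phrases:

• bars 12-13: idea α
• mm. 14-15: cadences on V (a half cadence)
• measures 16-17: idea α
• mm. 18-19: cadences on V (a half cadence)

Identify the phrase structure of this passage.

Both phrases have the same opening (α) and the same cadence (half cadence): the second is a restatement, not a consequent, so this is a repeated phrase rather than a period.

repeated phrase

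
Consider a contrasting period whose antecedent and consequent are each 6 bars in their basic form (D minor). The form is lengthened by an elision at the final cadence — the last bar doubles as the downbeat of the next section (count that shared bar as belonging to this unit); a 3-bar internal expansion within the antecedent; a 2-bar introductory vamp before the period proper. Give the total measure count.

17 measures

Basic contrasting period: 6 + 6 = 12 bars.
12 (basic form) + 3 (internal expansion) + 2 (introduction) = 17.
The elision shares a bar with the next section but does not change this unit's count.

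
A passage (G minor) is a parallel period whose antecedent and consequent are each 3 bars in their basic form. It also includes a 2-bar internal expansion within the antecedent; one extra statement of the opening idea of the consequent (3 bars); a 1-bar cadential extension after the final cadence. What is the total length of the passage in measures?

12 measures

Basic parallel period: 3 + 3 = 6 bars.
6 (basic form) + 2 (internal expansion) + 3 (extra statement) + 1 (cadential extension) = 12.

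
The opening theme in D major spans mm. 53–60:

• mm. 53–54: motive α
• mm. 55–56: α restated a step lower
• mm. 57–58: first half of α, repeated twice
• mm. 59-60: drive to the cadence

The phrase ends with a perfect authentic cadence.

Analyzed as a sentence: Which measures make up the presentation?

The presentation of a sentence is the basic idea (mm. 53-54) plus its repetition (mm. 55-56); the presentation is therefore mm. 53-56.

measures 53–56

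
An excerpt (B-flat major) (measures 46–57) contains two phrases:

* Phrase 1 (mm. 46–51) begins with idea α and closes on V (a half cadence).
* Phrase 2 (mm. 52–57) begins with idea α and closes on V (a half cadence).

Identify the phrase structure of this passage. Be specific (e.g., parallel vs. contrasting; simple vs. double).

Both phrases have the same opening (α) and the same cadence (half cadence): the second is a restatement, not a consequent, so this is a repeated phrase rather than a period.

repeated phrase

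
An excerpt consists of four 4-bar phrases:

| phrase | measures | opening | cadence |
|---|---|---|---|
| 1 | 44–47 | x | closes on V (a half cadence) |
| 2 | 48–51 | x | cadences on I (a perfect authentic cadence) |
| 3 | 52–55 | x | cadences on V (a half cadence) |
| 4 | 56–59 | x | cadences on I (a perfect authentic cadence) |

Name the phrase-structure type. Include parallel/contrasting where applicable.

The cadence pattern HC–PAC–HC–PAC is weak–strong twice, and phrases 3–4 restate phrases 1–2: a period heard twice, not a double period (which would end weakly at phrase 2).

repeated period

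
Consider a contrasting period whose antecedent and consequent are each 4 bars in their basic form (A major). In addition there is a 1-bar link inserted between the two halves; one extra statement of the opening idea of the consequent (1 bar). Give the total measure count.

10 measures

Basic contrasting period: 4 + 4 = 8 bars.
8 (basic form) + 1 (link) + 1 (extra statement) = 10.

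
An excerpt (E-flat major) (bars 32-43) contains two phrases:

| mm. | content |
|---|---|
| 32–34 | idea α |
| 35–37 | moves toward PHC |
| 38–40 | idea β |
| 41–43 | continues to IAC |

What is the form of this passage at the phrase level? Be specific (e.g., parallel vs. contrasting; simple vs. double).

contrasting period

Phrase 1 ends with a Phrygian half cadence (weaker) and phrase 2 with an imperfect authentic cadence (stronger): antecedent + consequent = a period.
The two phrases open with different material (α / β), so the period is contrasting.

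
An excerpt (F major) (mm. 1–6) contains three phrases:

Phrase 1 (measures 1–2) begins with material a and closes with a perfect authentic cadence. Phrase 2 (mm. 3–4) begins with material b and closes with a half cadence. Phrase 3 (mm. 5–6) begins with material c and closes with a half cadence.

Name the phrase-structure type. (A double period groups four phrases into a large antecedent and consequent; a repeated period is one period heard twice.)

phrase group

The final phrase closes with a half cadence, which is not stronger than the preceding half cadence; the 3 phrases lack an overall antecedent–consequent design and so form a phrase group.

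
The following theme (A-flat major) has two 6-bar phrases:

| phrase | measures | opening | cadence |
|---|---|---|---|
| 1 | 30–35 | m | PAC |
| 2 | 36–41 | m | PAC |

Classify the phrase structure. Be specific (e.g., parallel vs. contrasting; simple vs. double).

repeated phrase

Both phrases have the same opening (m) and the same cadence (perfect authentic cadence): the second is a restatement, not a consequent, so this is a repeated phrase rather than a period.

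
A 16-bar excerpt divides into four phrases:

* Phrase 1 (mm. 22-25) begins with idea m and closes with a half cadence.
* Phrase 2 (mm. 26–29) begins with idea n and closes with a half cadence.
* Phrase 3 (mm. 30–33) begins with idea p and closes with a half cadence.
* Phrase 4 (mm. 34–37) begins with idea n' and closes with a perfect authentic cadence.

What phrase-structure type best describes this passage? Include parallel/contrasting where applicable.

contrasting double period

Four phrases in two halves: the first half (measures 22–29) ends with a half cadence, the second (mm. 30-37) with a perfect authentic cadence — a large antecedent–consequent pair, i.e. a double period.
Phrase 3 begins with different material from phrase 1, making it contrasting.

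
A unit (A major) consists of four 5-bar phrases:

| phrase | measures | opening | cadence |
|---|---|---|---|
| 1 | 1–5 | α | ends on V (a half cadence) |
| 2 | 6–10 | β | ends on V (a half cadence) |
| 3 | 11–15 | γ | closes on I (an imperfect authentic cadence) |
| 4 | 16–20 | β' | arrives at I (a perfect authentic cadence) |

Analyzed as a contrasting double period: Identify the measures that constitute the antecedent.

In a double period the four phrases pair into a large antecedent (phrases 1–2, ending half cadence) and a large consequent (phrases 3–4, ending perfect authentic cadence). The antecedent spans mm. 1-10.

measures 1–10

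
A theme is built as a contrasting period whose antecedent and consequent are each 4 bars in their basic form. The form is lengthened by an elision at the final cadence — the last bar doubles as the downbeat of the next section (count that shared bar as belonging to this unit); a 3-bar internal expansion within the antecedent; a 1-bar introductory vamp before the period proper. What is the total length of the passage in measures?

Basic contrasting period: 4 + 4 = 8 bars.
8 (basic form) + 3 (internal expansion) + 1 (introduction) = 12.
The elision shares a bar with the next section but does not change this unit's count.

12 measures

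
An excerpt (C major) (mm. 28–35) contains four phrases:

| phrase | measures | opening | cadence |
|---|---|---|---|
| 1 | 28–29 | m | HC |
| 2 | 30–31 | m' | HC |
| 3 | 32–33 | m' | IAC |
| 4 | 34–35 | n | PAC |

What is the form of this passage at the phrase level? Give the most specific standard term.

Four phrases in two halves: the first half (mm. 28–31) ends with a half cadence, the second (mm. 32–35) with a perfect authentic cadence — a large antecedent–consequent pair, i.e. a double period.
Phrase 3 begins with the same material as phrase 1, making it parallel.

parallel double period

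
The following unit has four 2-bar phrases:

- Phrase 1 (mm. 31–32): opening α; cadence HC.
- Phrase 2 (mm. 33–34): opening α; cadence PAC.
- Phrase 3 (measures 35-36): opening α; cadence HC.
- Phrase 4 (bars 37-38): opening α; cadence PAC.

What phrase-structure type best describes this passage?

repeated period

The cadence pattern HC–PAC–HC–PAC is weak–strong twice, and phrases 3–4 restate phrases 1–2: a period heard twice, not a double period (which would end weakly at phrase 2).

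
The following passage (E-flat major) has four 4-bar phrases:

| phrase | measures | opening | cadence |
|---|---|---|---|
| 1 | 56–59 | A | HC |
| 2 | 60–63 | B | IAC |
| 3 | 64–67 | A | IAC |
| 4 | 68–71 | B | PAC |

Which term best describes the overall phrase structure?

parallel double period

Four phrases in two halves: the first half (mm. 56-63) ends with an imperfect authentic cadence, the second (mm. 64-71) with a perfect authentic cadence — a large antecedent–consequent pair, i.e. a double period.
Phrase 3 begins with the same material as phrase 1, making it parallel.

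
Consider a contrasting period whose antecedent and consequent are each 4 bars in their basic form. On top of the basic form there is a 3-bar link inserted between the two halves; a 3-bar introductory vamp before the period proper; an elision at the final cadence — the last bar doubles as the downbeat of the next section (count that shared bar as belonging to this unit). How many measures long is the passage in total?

14 measures

Basic contrasting period: 4 + 4 = 8 bars.
8 (basic form) + 3 (link) + 3 (introduction) = 14.
The elision shares a bar with the next section but does not change this unit's count.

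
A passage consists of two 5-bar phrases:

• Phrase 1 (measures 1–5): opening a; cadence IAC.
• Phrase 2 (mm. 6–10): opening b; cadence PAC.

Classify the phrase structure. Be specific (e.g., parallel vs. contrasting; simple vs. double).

contrasting period

Phrase 1 ends with an imperfect authentic cadence (weaker) and phrase 2 with a perfect authentic cadence (stronger): antecedent + consequent = a period.
The two phrases open with different material (a / b), so the period is contrasting.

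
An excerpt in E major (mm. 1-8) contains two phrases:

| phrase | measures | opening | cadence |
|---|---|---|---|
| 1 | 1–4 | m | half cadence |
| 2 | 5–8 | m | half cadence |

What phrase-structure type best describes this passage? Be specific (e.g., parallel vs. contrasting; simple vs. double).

Both phrases have the same opening (m) and the same cadence (half cadence): the second is a restatement, not a consequent, so this is a repeated phrase rather than a period.

repeated phrase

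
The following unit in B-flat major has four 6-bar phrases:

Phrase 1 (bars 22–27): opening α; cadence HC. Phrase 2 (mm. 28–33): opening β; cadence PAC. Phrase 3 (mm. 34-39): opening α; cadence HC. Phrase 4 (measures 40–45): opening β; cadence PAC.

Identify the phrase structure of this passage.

repeated period

The cadence pattern HC–PAC–HC–PAC is weak–strong twice, and phrases 3–4 restate phrases 1–2: a period heard twice, not a double period (which would end weakly at phrase 2).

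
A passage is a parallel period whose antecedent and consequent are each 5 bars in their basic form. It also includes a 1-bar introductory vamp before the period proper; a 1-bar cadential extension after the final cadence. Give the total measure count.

12 measures

Basic parallel period: 5 + 5 = 10 bars.
10 (basic form) + 1 (introduction) + 1 (cadential extension) = 12.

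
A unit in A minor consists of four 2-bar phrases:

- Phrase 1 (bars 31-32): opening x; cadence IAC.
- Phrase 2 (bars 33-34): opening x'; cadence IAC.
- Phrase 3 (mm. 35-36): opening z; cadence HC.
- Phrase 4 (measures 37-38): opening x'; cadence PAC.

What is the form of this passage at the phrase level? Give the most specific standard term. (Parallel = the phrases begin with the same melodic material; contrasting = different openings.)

Four phrases in two halves: the first half (measures 31–34) ends with an imperfect authentic cadence, the second (mm. 35–38) with a perfect authentic cadence — a large antecedent–consequent pair, i.e. a double period.
Phrase 3 begins with different material from phrase 1, making it contrasting.

contrasting double period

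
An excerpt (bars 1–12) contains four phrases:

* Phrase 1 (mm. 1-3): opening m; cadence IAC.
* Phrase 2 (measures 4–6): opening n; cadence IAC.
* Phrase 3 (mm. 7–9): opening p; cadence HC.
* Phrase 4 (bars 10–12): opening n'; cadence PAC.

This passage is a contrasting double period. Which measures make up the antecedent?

In a double period the four phrases pair into a large antecedent (phrases 1–2, ending imperfect authentic cadence) and a large consequent (phrases 3–4, ending perfect authentic cadence). The antecedent spans mm. 1–6.

measures 1–6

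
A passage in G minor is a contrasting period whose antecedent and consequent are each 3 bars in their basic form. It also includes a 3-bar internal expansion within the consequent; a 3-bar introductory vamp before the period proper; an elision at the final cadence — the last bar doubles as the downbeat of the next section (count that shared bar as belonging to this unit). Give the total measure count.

12 measures

Basic contrasting period: 3 + 3 = 6 bars.
6 (basic form) + 3 (internal expansion) + 3 (introduction) = 12.
The elision shares a bar with the next section but does not change this unit's count.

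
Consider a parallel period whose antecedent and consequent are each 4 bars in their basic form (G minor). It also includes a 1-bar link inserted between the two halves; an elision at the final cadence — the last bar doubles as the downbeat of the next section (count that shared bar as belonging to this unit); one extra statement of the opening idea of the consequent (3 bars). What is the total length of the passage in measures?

12 measures

Basic parallel period: 4 + 4 = 8 bars.
8 (basic form) + 1 (link) + 3 (extra statement) = 12.
The elision shares a bar with the next section but does not change this unit's count.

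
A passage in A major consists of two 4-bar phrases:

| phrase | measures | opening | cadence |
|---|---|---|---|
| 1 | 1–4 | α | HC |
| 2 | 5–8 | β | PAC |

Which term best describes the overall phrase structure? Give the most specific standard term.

contrasting period

Phrase 1 ends with a half cadence (weaker) and phrase 2 with a perfect authentic cadence (stronger): antecedent + consequent = a period.
The two phrases open with different material (α / β), so the period is contrasting.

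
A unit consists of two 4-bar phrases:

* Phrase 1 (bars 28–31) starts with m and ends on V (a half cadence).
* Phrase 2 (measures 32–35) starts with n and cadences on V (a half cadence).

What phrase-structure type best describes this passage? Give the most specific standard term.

The second phrase closes with a half cadence, which is not stronger than the first phrase's half cadence; without a weak→strong cadential pair there is no antecedent–consequent relationship, so this is a phrase group rather than a period.

phrase group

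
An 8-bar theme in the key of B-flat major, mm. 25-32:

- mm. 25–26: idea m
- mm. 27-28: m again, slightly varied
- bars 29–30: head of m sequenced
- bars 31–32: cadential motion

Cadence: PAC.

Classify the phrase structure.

Basic idea (measures 25–26) + its repetition (bars 27–28) form the presentation; fragmentation and cadence (measures 29-32) form the continuation — the 8-bar whole is a sentence.

sentence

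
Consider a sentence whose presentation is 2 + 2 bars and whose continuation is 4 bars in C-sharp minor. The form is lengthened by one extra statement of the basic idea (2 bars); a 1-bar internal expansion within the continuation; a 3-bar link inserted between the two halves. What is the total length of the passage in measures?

14 measures

Basic sentence: 2 + 2 + 4 = 8 bars.
8 (basic form) + 2 (extra statement) + 1 (internal expansion) + 3 (link) = 14.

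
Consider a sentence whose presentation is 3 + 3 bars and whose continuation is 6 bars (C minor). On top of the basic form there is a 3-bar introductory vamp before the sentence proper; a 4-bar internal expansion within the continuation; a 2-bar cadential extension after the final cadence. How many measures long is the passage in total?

Basic sentence: 3 + 3 + 6 = 12 bars.
12 (basic form) + 3 (introduction) + 4 (internal expansion) + 2 (cadential extension) = 21.

21 measures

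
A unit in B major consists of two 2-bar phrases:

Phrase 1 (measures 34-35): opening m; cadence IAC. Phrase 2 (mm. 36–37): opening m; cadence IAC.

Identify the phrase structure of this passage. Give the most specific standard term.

repeated phrase

Both phrases have the same opening (m) and the same cadence (imperfect authentic cadence): the second is a restatement, not a consequent, so this is a repeated phrase rather than a period.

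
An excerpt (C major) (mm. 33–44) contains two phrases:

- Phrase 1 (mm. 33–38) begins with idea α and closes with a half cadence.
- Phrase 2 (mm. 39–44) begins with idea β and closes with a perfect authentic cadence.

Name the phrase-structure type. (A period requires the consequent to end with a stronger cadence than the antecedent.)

Phrase 1 ends with a half cadence (weaker) and phrase 2 with a perfect authentic cadence (stronger): antecedent + consequent = a period.
The two phrases open with different material (α / β), so the period is contrasting.

contrasting period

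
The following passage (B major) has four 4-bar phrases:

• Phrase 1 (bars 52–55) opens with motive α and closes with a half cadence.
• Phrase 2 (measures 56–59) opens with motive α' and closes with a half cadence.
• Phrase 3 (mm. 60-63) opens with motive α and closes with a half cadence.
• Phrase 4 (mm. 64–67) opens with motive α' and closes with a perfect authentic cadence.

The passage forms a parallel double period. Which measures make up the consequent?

In a double period the four phrases pair into a large antecedent (phrases 1–2, ending half cadence) and a large consequent (phrases 3–4, ending perfect authentic cadence). The consequent spans bars 60–67.

measures 60–67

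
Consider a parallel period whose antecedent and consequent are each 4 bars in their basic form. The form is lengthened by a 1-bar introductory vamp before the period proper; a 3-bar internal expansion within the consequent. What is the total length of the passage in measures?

12 measures

Basic parallel period: 4 + 4 = 8 bars.
8 (basic form) + 1 (introduction) + 3 (internal expansion) = 12.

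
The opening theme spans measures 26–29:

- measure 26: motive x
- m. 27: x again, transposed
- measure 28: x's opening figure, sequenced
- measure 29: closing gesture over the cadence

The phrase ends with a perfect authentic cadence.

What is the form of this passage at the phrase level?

sentence

Basic idea (bar 26) + its repetition (m. 27) form the presentation; fragmentation and cadence (measures 28–29) form the continuation — the 4-bar whole is a sentence.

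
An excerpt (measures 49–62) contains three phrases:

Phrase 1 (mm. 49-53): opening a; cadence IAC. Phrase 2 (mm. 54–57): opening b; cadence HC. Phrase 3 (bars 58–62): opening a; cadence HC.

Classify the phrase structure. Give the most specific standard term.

The final phrase closes with a half cadence, which is not stronger than the preceding half cadence; the 3 phrases lack an overall antecedent–consequent design and so form a phrase group.

phrase group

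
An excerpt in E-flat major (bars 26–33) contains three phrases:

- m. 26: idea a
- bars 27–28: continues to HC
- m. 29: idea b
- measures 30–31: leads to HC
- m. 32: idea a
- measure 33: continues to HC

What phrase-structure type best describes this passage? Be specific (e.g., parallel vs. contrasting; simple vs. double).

The final phrase closes with a half cadence, which is not stronger than the preceding half cadence; the 3 phrases lack an overall antecedent–consequent design and so form a phrase group.

phrase group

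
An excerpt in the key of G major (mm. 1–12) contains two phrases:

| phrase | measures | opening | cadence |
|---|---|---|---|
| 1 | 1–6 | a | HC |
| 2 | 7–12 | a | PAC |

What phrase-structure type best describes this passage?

Phrase 1 ends with a half cadence (weaker) and phrase 2 with a perfect authentic cadence (stronger): antecedent + consequent = a period.
The two phrases open with the same material (a / a), so the period is parallel.

parallel period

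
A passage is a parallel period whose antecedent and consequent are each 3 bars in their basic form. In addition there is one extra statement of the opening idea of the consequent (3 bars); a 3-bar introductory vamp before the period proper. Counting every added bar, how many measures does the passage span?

12 measures

Basic parallel period: 3 + 3 = 6 bars.
6 (basic form) + 3 (extra statement) + 3 (introduction) = 12.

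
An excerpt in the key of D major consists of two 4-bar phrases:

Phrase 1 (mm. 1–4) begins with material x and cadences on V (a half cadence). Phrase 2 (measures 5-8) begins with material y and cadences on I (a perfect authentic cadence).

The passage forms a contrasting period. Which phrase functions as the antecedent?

phrase 1

The phrase ending with the weaker cadence (half cadence) is the antecedent; the one ending more conclusively (perfect authentic cadence) is the consequent. The antecedent is phrase 1.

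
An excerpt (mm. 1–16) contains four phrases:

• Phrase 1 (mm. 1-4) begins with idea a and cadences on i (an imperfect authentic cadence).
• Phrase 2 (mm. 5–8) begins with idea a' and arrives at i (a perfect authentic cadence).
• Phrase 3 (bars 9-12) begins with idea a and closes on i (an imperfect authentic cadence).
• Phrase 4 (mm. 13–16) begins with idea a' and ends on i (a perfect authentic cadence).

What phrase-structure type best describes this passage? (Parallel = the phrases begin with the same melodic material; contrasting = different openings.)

repeated period

The cadence pattern IAC–PAC–IAC–PAC is weak–strong twice, and phrases 3–4 restate phrases 1–2: a period heard twice, not a double period (which would end weakly at phrase 2).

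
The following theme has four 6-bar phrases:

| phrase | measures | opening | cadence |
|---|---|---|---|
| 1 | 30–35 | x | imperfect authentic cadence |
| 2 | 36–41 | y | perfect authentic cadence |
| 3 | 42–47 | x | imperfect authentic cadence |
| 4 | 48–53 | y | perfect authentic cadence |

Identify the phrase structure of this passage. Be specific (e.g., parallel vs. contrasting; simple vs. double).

The cadence pattern IAC–PAC–IAC–PAC is weak–strong twice, and phrases 3–4 restate phrases 1–2: a period heard twice, not a double period (which would end weakly at phrase 2).

repeated period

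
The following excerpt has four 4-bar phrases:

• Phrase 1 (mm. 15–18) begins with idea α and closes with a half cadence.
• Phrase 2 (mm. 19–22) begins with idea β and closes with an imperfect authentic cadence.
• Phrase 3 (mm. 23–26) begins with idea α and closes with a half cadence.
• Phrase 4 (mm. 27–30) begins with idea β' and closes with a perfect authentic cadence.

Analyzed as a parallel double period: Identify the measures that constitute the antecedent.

measures 15–22

In a double period the four phrases pair into a large antecedent (phrases 1–2, ending imperfect authentic cadence) and a large consequent (phrases 3–4, ending perfect authentic cadence). The antecedent spans bars 15–22.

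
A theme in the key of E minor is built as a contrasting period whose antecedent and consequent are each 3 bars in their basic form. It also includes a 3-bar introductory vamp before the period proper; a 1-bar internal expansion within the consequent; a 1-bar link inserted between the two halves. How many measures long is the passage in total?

Basic contrasting period: 3 + 3 = 6 bars.
6 (basic form) + 3 (introduction) + 1 (internal expansion) + 1 (link) = 11.

11 measures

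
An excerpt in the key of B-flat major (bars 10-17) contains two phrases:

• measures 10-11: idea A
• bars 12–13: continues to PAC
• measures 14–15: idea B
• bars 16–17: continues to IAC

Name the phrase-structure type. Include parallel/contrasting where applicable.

phrase group

The second phrase closes with an imperfect authentic cadence, which is not stronger than the first phrase's perfect authentic cadence; without a weak→strong cadential pair there is no antecedent–consequent relationship, so this is a phrase group rather than a period.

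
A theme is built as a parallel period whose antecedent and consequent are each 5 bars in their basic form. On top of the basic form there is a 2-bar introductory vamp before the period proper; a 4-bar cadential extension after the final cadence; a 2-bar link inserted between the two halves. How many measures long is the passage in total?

Basic parallel period: 5 + 5 = 10 bars.
10 (basic form) + 2 (introduction) + 4 (cadential extension) + 2 (link) = 18.

18 measures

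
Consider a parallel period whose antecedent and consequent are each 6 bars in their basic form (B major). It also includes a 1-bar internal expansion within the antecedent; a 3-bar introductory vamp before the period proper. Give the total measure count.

16 measures

Basic parallel period: 6 + 6 = 12 bars.
12 (basic form) + 1 (internal expansion) + 3 (introduction) = 16.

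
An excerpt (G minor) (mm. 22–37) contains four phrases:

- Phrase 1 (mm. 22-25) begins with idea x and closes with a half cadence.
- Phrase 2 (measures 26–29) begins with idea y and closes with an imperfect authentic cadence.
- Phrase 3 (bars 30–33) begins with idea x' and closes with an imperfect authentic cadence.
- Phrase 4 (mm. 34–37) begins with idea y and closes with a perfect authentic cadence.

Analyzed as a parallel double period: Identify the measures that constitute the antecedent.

In a double period the four phrases pair into a large antecedent (phrases 1–2, ending imperfect authentic cadence) and a large consequent (phrases 3–4, ending perfect authentic cadence). The antecedent spans measures 22–29.

measures 22–29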